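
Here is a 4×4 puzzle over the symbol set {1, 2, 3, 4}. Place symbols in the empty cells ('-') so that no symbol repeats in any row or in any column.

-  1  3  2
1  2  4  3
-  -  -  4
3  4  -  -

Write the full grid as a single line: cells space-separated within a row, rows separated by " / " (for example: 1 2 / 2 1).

4 1 3 2 / 1 2 4 3 / 2 3 1 4 / 3 4 2 1

At row 1, column 1: row 1 has {1,2,3}; column 1 has {1,3}; that leaves 4.
At row 3, column 1: row 3 has {4}; column 1 has {1,3,4}; that leaves 2.
At row 3, column 2: row 3 has {2,4}; column 2 has {1,2,4}; that leaves 3.
At row 3, column 3: row 3 has {2,3,4}; column 3 has {3,4}; that leaves 1.
At row 4, column 3: row 4 has {3,4}; column 3 has {1,3,4}; that leaves 2.
At row 4, column 4: row 4 has {2,3,4}; column 4 has {2,3,4}; that leaves 1.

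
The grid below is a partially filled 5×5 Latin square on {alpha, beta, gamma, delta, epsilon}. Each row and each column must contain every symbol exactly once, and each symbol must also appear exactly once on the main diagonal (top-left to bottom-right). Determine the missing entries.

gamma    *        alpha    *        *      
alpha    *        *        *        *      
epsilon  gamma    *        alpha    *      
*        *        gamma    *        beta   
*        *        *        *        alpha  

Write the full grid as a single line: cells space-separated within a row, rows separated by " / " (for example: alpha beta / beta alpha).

gamma beta alpha delta epsilon / alpha delta epsilon beta gamma / epsilon gamma beta alpha delta / delta alpha gamma epsilon beta / beta epsilon delta gamma alpha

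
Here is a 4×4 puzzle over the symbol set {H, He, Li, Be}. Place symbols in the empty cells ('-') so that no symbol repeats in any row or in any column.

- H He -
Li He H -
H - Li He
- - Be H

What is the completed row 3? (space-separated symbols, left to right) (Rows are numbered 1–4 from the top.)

row 1 has {H,He}; column 1 has {H,Li} — only Be is left for (r1,c1).
row 1 has {H,He,Be}; column 4 has {H,He} — only Li is left for (r1,c4).
row 2 has {H,He,Li}; column 4 has {H,He,Li} — only Be is left for (r2,c4).
row 3 has {H,He,Li}; column 2 has {H,He} — only Be is left for (r3,c2).

H Be Li He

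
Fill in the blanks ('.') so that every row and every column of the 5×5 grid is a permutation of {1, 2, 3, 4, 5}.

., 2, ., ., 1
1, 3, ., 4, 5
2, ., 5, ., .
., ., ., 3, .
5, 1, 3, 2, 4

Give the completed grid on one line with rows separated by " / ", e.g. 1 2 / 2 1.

3 2 4 5 1 / 1 3 2 4 5 / 2 4 5 1 3 / 4 5 1 3 2 / 5 1 3 2 4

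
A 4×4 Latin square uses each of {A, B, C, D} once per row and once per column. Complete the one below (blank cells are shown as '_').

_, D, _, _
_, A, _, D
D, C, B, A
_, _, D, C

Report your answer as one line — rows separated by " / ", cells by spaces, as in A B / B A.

C D A B / B A C D / D C B A / A B D C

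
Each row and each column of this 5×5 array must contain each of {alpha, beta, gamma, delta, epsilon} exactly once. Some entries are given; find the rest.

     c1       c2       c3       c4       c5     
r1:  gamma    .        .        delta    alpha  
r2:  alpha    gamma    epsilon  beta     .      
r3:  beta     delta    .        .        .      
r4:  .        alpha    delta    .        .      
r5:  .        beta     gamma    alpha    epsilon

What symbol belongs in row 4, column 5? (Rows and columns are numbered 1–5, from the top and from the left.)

(r1,c2) = epsilon
(r1,c3) = beta
(r2,c5) = delta
(r3,c3) = alpha
(r3,c5) = gamma
(r4,c1) = epsilon
(r4,c4) = gamma
(r4,c5) = beta

beta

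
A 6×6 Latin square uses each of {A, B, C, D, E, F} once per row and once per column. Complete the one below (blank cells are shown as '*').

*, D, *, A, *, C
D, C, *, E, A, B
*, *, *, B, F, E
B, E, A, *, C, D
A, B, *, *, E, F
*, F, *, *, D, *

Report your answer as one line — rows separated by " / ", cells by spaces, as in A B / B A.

Cell (r1,c5): row 1 has {A,C,D}; column 5 has {A,C,D,E,F} → B.
Cell (r2,c3): row 2 has {A,B,C,D,E}; column 3 has {A} → F.
Cell (r3,c1): row 3 has {B,E,F}; column 1 has {A,B,D} → C.
Cell (r3,c2): row 3 has {B,C,E,F}; column 2 has {B,C,D,E,F} → A.
Cell (r3,c3): row 3 has {A,B,C,E,F}; column 3 has {A,F} → D.
Cell (r4,c4): row 4 has {A,B,C,D,E}; column 4 has {A,B,E} → F.
Cell (r5,c3): row 5 has {A,B,E,F}; column 3 has {A,D,F} → C.
Cell (r5,c4): row 5 has {A,B,C,E,F}; column 4 has {A,B,E,F} → D.
Cell (r6,c1): row 6 has {D,F}; column 1 has {A,B,C,D} → E.
Cell (r6,c3): row 6 has {D,E,F}; column 3 has {A,C,D,F} → B.
Cell (r6,c4): row 6 has {B,D,E,F}; column 4 has {A,B,D,E,F} → C.
Cell (r6,c6): row 6 has {B,C,D,E,F}; column 6 has {B,C,D,E,F} → A.
Cell (r1,c1): row 1 has {A,B,C,D}; column 1 has {A,B,C,D,E} → F.
Cell (r1,c3): row 1 has {A,B,C,D,F}; column 3 has {A,B,C,D,F} → E.

F D E A B C / D C F E A B / C A D B F E / B E A F C D / A B C D E F / E F B C D A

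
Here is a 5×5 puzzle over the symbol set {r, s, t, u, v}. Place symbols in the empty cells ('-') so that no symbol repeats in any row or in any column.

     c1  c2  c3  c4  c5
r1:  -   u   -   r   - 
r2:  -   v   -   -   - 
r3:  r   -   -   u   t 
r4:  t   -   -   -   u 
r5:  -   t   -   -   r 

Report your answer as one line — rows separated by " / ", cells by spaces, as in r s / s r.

s u t r v / u v r t s / r s v u t / t r s v u / v t u s r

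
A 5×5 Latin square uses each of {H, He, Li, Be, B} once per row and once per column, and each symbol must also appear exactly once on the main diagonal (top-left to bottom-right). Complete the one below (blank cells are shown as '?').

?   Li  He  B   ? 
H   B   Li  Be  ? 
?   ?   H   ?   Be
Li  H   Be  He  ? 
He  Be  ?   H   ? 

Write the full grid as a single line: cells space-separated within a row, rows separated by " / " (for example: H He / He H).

Be Li He B H / H B Li Be He / B He H Li Be / Li H Be He B / He Be B H Li

(r1,c1) = Be
(r1,c5) = H
(r2,c5) = He
(r3,c1) = B
(r3,c2) = He
(r3,c4) = Li
(r4,c5) = B
(r5,c3) = B
(r5,c5) = Li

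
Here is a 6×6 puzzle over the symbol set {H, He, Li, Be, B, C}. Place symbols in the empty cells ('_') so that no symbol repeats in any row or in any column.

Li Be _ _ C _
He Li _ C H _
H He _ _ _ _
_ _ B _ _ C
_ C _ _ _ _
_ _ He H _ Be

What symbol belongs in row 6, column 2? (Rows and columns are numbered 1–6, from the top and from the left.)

B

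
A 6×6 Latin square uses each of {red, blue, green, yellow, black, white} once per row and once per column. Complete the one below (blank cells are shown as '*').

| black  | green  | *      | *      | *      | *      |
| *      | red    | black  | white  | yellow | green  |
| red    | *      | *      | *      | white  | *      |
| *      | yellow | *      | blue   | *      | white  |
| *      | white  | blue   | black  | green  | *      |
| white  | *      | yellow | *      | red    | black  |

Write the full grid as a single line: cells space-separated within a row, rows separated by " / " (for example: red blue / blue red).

Cell (r1,c5): row 1 has {green,black}; column 5 has {red,green,yellow,white} → blue.
Cell (r2,c1): row 2 has {red,green,yellow,black,white}; column 1 has {red,black,white} → blue.
Cell (r3,c3): row 3 has {red,white}; column 3 has {blue,yellow,black} → green.
Cell (r3,c4): row 3 has {red,green,white}; column 4 has {blue,black,white} → yellow.
Cell (r3,c6): row 3 has {red,green,yellow,white}; column 6 has {green,black,white} → blue.
Cell (r4,c1): row 4 has {blue,yellow,white}; column 1 has {red,blue,black,white} → green.
Cell (r4,c3): row 4 has {blue,green,yellow,white}; column 3 has {blue,green,yellow,black} → red.
Cell (r4,c5): row 4 has {red,blue,green,yellow,white}; column 5 has {red,blue,green,yellow,white} → black.
Cell (r5,c1): row 5 has {blue,green,black,white}; column 1 has {red,blue,green,black,white} → yellow.
Cell (r5,c6): row 5 has {blue,green,yellow,black,white}; column 6 has {blue,green,black,white} → red.
Cell (r6,c2): row 6 has {red,yellow,black,white}; column 2 has {red,green,yellow,white} → blue.
Cell (r6,c4): row 6 has {red,blue,yellow,black,white}; column 4 has {blue,yellow,black,white} → green.
Cell (r1,c3): row 1 has {blue,green,black}; column 3 has {red,blue,green,yellow,black} → white.
Cell (r1,c4): row 1 has {blue,green,black,white}; column 4 has {blue,green,yellow,black,white} → red.
Cell (r1,c6): row 1 has {red,blue,green,black,white}; column 6 has {red,blue,green,black,white} → yellow.
Cell (r3,c2): row 3 has {red,blue,green,yellow,white}; column 2 has {red,blue,green,yellow,white} → black.

black green white red blue yellow / blue red black white yellow green / red black green yellow white blue / green yellow red blue black white / yellow white blue black green red / white blue yellow green red black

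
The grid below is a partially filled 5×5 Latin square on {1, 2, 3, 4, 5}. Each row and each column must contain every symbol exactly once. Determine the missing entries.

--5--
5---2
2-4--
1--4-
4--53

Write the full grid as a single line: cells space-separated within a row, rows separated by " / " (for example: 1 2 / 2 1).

At row 1, column 1: row 1 has {5}; column 1 has {1,2,4,5}; that leaves 3.
At row 4, column 5: row 4 has {1,4}; column 5 has {2,3}; that leaves 5.
At row 3, column 5: row 3 has {2,4}; column 5 has {2,3,5}; that leaves 1.
At row 1, column 5: row 1 has {3,5}; column 5 has {1,2,3,5}; that leaves 4.
At row 3, column 4: row 3 has {1,2,4}; column 4 has {4,5}; that leaves 3.
At row 2, column 4: row 2 has {2,5}; column 4 has {3,4,5}; that leaves 1.
At row 3, column 2: row 3 has {1,2,3,4}; column 2 is empty so far; that leaves 5.
At row 1, column 4: row 1 has {3,4,5}; column 4 has {1,3,4,5}; that leaves 2.
At row 2, column 3: row 2 has {1,2,5}; column 3 has {4,5}; that leaves 3.
At row 4, column 3: row 4 has {1,4,5}; column 3 has {3,4,5}; that leaves 2.
At row 5, column 3: row 5 has {3,4,5}; column 3 has {2,3,4,5}; that leaves 1.
At row 1, column 2: row 1 has {2,3,4,5}; column 2 has {5}; that leaves 1.
At row 2, column 2: row 2 has {1,2,3,5}; column 2 has {1,5}; that leaves 4.
At row 4, column 2: row 4 has {1,2,4,5}; column 2 has {1,4,5}; that leaves 3.
At row 5, column 2: row 5 has {1,3,4,5}; column 2 has {1,3,4,5}; that leaves 2.

3 1 5 2 4 / 5 4 3 1 2 / 2 5 4 3 1 / 1 3 2 4 5 / 4 2 1 5 3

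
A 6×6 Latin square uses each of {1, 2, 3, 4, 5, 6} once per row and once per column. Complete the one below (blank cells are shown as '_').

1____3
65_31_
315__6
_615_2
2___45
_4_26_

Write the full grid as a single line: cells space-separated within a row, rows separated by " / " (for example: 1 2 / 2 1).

1 2 4 6 5 3 / 6 5 2 3 1 4 / 3 1 5 4 2 6 / 4 6 1 5 3 2 / 2 3 6 1 4 5 / 5 4 3 2 6 1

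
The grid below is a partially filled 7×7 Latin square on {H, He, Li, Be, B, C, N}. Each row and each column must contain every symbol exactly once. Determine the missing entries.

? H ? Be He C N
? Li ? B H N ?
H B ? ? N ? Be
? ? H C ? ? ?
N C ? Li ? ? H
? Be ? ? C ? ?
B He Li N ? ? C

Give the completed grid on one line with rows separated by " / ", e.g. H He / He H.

(r1,c1) = Li
(r1,c3) = B
(r2,c7) = He
(r3,c4) = He
(r3,c6) = Li
(r4,c2) = N
(r6,c1) = He
(r6,c3) = N
(r6,c4) = H
(r6,c6) = B
(r6,c7) = Li
(r7,c5) = Be
(r7,c6) = H
(r3,c3) = C
(r4,c1) = Be
(r4,c6) = He
(r4,c7) = B
(r5,c5) = B
(r5,c6) = Be
(r2,c1) = C
(r2,c3) = Be
(r4,c5) = Li
(r5,c3) = He

Li H B Be He C N / C Li Be B H N He / H B C He N Li Be / Be N H C Li He B / N C He Li B Be H / He Be N H C B Li / B He Li N Be H C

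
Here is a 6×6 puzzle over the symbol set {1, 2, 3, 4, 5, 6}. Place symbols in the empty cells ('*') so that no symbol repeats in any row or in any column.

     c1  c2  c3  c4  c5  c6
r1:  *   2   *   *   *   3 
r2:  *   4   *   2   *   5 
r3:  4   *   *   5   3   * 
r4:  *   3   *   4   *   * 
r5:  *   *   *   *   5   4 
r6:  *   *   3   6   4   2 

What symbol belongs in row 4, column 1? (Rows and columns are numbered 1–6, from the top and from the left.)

6

(r1,c4): row 1 has {2,3}; column 4 has {2,4,5,6}, so it must be 1.
(r1,c5): row 1 has {1,2,3}; column 5 has {3,4,5}, so it must be 6.
(r2,c5): row 2 has {2,4,5}; column 5 has {3,4,5,6}, so it must be 1.
(r4,c5): row 4 has {3,4}; column 5 has {1,3,4,5,6}, so it must be 2.
(r5,c4): row 5 has {4,5}; column 4 has {1,2,4,5,6}, so it must be 3.
(r1,c1): row 1 has {1,2,3,6}; column 1 has {4}, so it must be 5.
(r1,c3): row 1 has {1,2,3,5,6}; column 3 has {3}, so it must be 4.
(r2,c3): row 2 has {1,2,4,5}; column 3 has {3,4}, so it must be 6.
(r6,c1): row 6 has {2,3,4,6}; column 1 has {4,5}, so it must be 1.
(r6,c2): row 6 has {1,2,3,4,6}; column 2 has {2,3,4}, so it must be 5.
(r2,c1): row 2 has {1,2,4,5,6}; column 1 has {1,4,5}, so it must be 3.
(r4,c1): row 4 has {2,3,4}; column 1 has {1,3,4,5}, so it must be 6.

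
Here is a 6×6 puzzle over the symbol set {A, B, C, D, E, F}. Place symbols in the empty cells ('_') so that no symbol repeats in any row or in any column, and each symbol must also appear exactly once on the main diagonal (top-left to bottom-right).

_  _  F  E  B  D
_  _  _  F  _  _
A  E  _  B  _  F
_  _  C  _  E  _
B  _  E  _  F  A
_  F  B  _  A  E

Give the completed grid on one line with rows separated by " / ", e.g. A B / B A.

C A F E B D / E B A F D C / A E D B C F / F D C A E B / B C E D F A / D F B C A E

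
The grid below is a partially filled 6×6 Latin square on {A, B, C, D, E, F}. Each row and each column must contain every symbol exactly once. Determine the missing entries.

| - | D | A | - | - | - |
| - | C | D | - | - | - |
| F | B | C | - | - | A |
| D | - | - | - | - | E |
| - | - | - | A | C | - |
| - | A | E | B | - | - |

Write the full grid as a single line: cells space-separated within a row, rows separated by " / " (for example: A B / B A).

E D A F B C / A C D E F B / F B C D E A / D F B C A E / B E F A C D / C A E B D F

(r4,c2) = F
(r4,c3) = B
(r4,c4) = C
(r4,c5) = A
(r5,c2) = E
(r5,c3) = F
(r6,c1) = C
(r5,c1) = B
(r5,c6) = D
(r6,c6) = F
(r1,c1) = E
(r1,c4) = F
(r1,c5) = B
(r1,c6) = C
(r2,c1) = A
(r2,c4) = E
(r2,c5) = F
(r2,c6) = B
(r3,c4) = D
(r3,c5) = E
(r6,c5) = D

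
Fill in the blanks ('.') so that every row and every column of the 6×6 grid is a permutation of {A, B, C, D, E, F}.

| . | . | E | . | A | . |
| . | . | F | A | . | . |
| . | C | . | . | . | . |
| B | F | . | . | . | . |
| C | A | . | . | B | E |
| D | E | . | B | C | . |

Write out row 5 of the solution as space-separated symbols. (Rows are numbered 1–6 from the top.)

(r1,c1) = F
(r2,c1) = E
(r2,c5) = D
(r3,c1) = A
(r4,c5) = E
(r5,c3) = D
(r5,c4) = F

C A D F B E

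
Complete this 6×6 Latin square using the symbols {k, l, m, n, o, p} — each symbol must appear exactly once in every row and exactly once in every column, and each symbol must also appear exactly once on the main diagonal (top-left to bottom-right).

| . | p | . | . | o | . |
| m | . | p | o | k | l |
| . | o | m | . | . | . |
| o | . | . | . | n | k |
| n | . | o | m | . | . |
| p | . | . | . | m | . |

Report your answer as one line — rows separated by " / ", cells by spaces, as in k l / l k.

k p n l o m / m n p o k l / l o m k p n / o m l p n k / n k o m l p / p l k n m o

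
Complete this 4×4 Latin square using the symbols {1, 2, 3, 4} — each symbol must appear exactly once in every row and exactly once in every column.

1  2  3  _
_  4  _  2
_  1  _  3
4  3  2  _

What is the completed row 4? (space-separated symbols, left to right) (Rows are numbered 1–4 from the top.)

At row 1, column 4: row 1 has {1,2,3}; column 4 has {2,3}; that leaves 4.
At row 2, column 1: row 2 has {2,4}; column 1 has {1,4}; that leaves 3.
At row 2, column 3: row 2 has {2,3,4}; column 3 has {2,3}; that leaves 1.
At row 3, column 1: row 3 has {1,3}; column 1 has {1,3,4}; that leaves 2.
At row 3, column 3: row 3 has {1,2,3}; column 3 has {1,2,3}; that leaves 4.
At row 4, column 4: row 4 has {2,3,4}; column 4 has {2,3,4}; that leaves 1.

4 3 2 1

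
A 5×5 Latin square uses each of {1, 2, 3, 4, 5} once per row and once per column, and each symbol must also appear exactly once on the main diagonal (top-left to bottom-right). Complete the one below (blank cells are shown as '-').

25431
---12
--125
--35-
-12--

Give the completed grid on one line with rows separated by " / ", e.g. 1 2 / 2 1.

2 5 4 3 1 / 3 4 5 1 2 / 4 3 1 2 5 / 1 2 3 5 4 / 5 1 2 4 3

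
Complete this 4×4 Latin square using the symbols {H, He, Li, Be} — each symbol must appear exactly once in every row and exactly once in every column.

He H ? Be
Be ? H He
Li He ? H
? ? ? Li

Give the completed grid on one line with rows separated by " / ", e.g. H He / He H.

He H Li Be / Be Li H He / Li He Be H / H Be He Li

(r1,c3) = Li
(r2,c2) = Li
(r3,c3) = Be
(r4,c1) = H
(r4,c2) = Be
(r4,c3) = He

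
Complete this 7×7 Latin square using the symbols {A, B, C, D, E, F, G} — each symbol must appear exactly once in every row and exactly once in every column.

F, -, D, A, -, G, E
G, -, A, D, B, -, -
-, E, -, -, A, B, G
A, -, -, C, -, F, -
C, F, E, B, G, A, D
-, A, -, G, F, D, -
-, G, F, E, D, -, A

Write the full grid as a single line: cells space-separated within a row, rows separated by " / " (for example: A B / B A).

F B D A C G E / G C A D B E F / D E C F A B G / A D G C E F B / C F E B G A D / E A B G F D C / B G F E D C A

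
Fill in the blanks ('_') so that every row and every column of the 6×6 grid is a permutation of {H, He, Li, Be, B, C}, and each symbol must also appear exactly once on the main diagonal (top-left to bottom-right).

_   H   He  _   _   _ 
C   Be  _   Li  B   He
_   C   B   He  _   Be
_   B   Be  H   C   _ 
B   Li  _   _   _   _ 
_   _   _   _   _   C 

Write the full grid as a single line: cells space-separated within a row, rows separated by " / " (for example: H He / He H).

(r1,c1) = Li
(r1,c5) = Be
(r1,c6) = B
(r2,c3) = H
(r3,c1) = H
(r3,c5) = Li
(r4,c1) = He
(r4,c6) = Li
(r5,c3) = C
(r5,c4) = Be
(r5,c5) = He
(r5,c6) = H
(r6,c1) = Be
(r6,c2) = He
(r6,c3) = Li
(r6,c4) = B
(r6,c5) = H
(r1,c4) = C

Li H He C Be B / C Be H Li B He / H C B He Li Be / He B Be H C Li / B Li C Be He H / Be He Li B H C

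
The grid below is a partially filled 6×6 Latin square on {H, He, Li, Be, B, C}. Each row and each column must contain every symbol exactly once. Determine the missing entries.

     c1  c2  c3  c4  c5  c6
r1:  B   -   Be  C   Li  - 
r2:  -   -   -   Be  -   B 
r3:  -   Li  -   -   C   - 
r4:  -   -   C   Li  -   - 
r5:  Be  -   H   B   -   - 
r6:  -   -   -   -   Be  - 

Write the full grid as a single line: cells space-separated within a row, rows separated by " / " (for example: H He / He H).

B H Be C Li He / C He Li Be H B / H Li B He C Be / He Be C Li B H / Be C H B He Li / Li B He H Be C

row 5 has {H,Be,B}; column 5 has {Li,Be,C} — only He is left for (r5,c5).
row 2 has {Be,B}; column 5 has {He,Li,Be,C} — only H is left for (r2,c5).
row 4 has {Li,C}; column 5 has {H,He,Li,Be,C} — only B is left for (r4,c5).
row 5 has {H,He,Be,B}; column 2 has {Li} — only C is left for (r5,c2).
row 5 has {H,He,Be,B,C}; column 6 has {B} — only Li is left for (r5,c6).
row 2 has {H,Be,B}; column 2 has {Li,C} — only He is left for (r2,c2).
row 2 has {H,He,Be,B}; column 3 has {H,Be,C} — only Li is left for (r2,c3).
row 1 has {Li,Be,B,C}; column 2 has {He,Li,C} — only H is left for (r1,c2).
row 1 has {H,Li,Be,B,C}; column 6 has {Li,B} — only He is left for (r1,c6).
row 2 has {H,He,Li,Be,B}; column 1 has {Be,B} — only C is left for (r2,c1).
row 4 has {Li,B,C}; column 2 has {H,He,Li,C} — only Be is left for (r4,c2).
row 4 has {Li,Be,B,C}; column 6 has {He,Li,B} — only H is left for (r4,c6).
row 6 has {Be}; column 2 has {H,He,Li,Be,C} — only B is left for (r6,c2).
row 6 has {Be,B}; column 3 has {H,Li,Be,C} — only He is left for (r6,c3).
row 6 has {He,Be,B}; column 4 has {Li,Be,B,C} — only H is left for (r6,c4).
row 6 has {H,He,Be,B}; column 6 has {H,He,Li,B} — only C is left for (r6,c6).
row 3 has {Li,C}; column 3 has {H,He,Li,Be,C} — only B is left for (r3,c3).
row 3 has {Li,B,C}; column 4 has {H,Li,Be,B,C} — only He is left for (r3,c4).
row 3 has {He,Li,B,C}; column 6 has {H,He,Li,B,C} — only Be is left for (r3,c6).
row 4 has {H,Li,Be,B,C}; column 1 has {Be,B,C} — only He is left for (r4,c1).
row 6 has {H,He,Be,B,C}; column 1 has {He,Be,B,C} — only Li is left for (r6,c1).
row 3 has {He,Li,Be,B,C}; column 1 has {He,Li,Be,B,C} — only H is left for (r3,c1).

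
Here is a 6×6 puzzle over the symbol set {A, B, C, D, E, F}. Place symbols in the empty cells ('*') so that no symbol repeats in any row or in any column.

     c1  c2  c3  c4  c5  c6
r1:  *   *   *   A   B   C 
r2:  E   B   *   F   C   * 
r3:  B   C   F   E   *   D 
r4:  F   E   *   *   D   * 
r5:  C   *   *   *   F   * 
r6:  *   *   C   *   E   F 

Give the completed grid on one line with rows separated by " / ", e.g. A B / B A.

D F E A B C / E B D F C A / B C F E A D / F E A C D B / C A B D F E / A D C B E F

Cell (r1,c1): row 1 has {A,B,C}; column 1 has {B,C,E,F} → D.
Cell (r1,c2): row 1 has {A,B,C,D}; column 2 has {B,C,E} → F.
Cell (r1,c3): row 1 has {A,B,C,D,F}; column 3 has {C,F} → E.
Cell (r2,c6): row 2 has {B,C,E,F}; column 6 has {C,D,F} → A.
Cell (r3,c5): row 3 has {B,C,D,E,F}; column 5 has {B,C,D,E,F} → A.
Cell (r4,c6): row 4 has {D,E,F}; column 6 has {A,C,D,F} → B.
Cell (r5,c6): row 5 has {C,F}; column 6 has {A,B,C,D,F} → E.
Cell (r6,c1): row 6 has {C,E,F}; column 1 has {B,C,D,E,F} → A.
Cell (r6,c2): row 6 has {A,C,E,F}; column 2 has {B,C,E,F} → D.
Cell (r6,c4): row 6 has {A,C,D,E,F}; column 4 has {A,E,F} → B.
Cell (r2,c3): row 2 has {A,B,C,E,F}; column 3 has {C,E,F} → D.
Cell (r4,c3): row 4 has {B,D,E,F}; column 3 has {C,D,E,F} → A.
Cell (r4,c4): row 4 has {A,B,D,E,F}; column 4 has {A,B,E,F} → C.
Cell (r5,c2): row 5 has {C,E,F}; column 2 has {B,C,D,E,F} → A.
Cell (r5,c3): row 5 has {A,C,E,F}; column 3 has {A,C,D,E,F} → B.
Cell (r5,c4): row 5 has {A,B,C,E,F}; column 4 has {A,B,C,E,F} → D.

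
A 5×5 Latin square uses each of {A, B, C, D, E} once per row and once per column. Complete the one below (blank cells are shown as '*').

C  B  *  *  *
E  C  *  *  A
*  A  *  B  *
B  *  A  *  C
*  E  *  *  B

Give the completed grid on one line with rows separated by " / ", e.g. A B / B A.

C B E A D / E C B D A / D A C B E / B D A E C / A E D C B

(r2,c4) = D
(r3,c1) = D
(r3,c5) = E
(r4,c2) = D
(r4,c4) = E
(r5,c1) = A
(r5,c4) = C
(r1,c4) = A
(r1,c5) = D
(r2,c3) = B
(r3,c3) = C
(r5,c3) = D
(r1,c3) = E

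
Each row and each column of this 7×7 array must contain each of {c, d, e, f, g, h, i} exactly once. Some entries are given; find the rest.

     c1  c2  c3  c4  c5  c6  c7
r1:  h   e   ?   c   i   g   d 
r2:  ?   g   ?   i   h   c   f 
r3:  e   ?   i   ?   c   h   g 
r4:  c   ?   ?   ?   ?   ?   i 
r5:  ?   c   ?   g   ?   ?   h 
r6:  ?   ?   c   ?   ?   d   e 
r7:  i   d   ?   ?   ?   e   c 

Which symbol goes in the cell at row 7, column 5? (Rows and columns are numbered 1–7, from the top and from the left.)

(r1,c3) = f
(r2,c1) = d
(r2,c3) = e
(r3,c2) = f
(r3,c4) = d
(r4,c2) = h
(r4,c6) = f
(r5,c1) = f
(r5,c3) = d
(r5,c5) = e
(r5,c6) = i
(r6,c1) = g
(r6,c2) = i
(r6,c5) = f
(r7,c5) = g

g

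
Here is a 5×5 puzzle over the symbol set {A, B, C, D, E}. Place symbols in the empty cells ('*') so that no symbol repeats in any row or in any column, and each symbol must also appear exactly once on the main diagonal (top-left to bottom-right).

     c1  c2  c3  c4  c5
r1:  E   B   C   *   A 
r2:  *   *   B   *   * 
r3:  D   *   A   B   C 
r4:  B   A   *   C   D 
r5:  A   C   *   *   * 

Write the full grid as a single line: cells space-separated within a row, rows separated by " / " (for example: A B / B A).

(r1,c4) = D
(r2,c1) = C
(r2,c2) = D
(r2,c5) = E
(r3,c2) = E
(r4,c3) = E
(r5,c3) = D
(r5,c4) = E
(r5,c5) = B
(r2,c4) = A

E B C D A / C D B A E / D E A B C / B A E C D / A C D E B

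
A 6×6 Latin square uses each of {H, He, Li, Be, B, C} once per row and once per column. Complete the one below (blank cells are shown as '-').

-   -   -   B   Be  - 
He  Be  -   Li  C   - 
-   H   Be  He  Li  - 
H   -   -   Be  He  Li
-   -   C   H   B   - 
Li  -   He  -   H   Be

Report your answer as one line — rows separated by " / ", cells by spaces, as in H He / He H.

C He Li B Be H / He Be H Li C B / B H Be He Li C / H C B Be He Li / Be Li C H B He / Li B He C H Be

(r1,c1) = C
(r3,c1) = B
(r3,c6) = C
(r4,c3) = B
(r5,c1) = Be
(r5,c6) = He
(r6,c4) = C
(r1,c6) = H
(r2,c3) = H
(r2,c6) = B
(r4,c2) = C
(r5,c2) = Li
(r6,c2) = B
(r1,c2) = He
(r1,c3) = Li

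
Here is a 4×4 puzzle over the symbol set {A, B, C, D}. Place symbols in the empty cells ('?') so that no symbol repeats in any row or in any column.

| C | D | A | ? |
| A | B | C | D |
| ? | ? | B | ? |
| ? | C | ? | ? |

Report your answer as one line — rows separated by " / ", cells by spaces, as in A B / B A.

row 1 has {A,C,D}; column 4 has {D} — only B is left for (r1,c4).
row 3 has {B}; column 1 has {A,C} — only D is left for (r3,c1).
row 3 has {B,D}; column 2 has {B,C,D} — only A is left for (r3,c2).
row 3 has {A,B,D}; column 4 has {B,D} — only C is left for (r3,c4).
row 4 has {C}; column 1 has {A,C,D} — only B is left for (r4,c1).
row 4 has {B,C}; column 3 has {A,B,C} — only D is left for (r4,c3).
row 4 has {B,C,D}; column 4 has {B,C,D} — only A is left for (r4,c4).

C D A B / A B C D / D A B C / B C D A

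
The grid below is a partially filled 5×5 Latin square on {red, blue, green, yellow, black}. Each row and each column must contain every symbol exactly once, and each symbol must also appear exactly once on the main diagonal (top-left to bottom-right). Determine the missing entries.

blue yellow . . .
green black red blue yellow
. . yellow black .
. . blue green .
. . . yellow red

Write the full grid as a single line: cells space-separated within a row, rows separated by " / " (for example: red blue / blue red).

blue yellow black red green / green black red blue yellow / red green yellow black blue / yellow red blue green black / black blue green yellow red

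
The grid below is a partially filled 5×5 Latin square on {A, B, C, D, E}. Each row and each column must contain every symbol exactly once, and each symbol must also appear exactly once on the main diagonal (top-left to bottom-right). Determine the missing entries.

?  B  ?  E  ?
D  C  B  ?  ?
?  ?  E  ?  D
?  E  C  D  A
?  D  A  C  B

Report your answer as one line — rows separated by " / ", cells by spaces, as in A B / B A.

A B D E C / D C B A E / C A E B D / B E C D A / E D A C B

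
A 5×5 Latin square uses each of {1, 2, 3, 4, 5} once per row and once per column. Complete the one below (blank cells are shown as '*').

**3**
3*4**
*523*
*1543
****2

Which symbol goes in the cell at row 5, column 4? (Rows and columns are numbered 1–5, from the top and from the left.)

5

(r2,c2): row 2 has {3,4}; column 2 has {1,5}, so it must be 2.
(r4,c1): row 4 has {1,3,4,5}; column 1 has {3}, so it must be 2.
(r5,c3): row 5 has {2}; column 3 has {2,3,4,5}, so it must be 1.
(r5,c4): row 5 has {1,2}; column 4 has {3,4}, so it must be 5.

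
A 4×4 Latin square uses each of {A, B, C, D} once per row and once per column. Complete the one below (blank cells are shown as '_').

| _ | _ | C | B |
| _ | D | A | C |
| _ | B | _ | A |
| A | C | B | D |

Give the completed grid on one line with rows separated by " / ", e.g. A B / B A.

At row 1, column 1: row 1 has {B,C}; column 1 has {A}; that leaves D.
At row 1, column 2: row 1 has {B,C,D}; column 2 has {B,C,D}; that leaves A.
At row 2, column 1: row 2 has {A,C,D}; column 1 has {A,D}; that leaves B.
At row 3, column 1: row 3 has {A,B}; column 1 has {A,B,D}; that leaves C.
At row 3, column 3: row 3 has {A,B,C}; column 3 has {A,B,C}; that leaves D.

D A C B / B D A C / C B D A / A C B D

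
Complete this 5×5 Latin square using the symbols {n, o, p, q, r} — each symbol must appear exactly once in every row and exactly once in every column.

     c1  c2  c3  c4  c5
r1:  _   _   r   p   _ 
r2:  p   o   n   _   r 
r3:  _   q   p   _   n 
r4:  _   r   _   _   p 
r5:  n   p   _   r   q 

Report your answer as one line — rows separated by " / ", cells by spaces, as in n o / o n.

q n r p o / p o n q r / r q p o n / o r q n p / n p o r q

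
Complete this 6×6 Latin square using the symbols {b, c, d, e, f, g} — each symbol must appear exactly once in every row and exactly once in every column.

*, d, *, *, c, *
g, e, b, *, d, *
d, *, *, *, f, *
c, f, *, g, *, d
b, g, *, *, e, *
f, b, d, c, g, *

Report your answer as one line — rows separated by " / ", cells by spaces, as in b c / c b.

(r1,c1) = e
(r2,c4) = f
(r2,c6) = c
(r3,c2) = c
(r4,c3) = e
(r4,c5) = b
(r5,c4) = d
(r5,c6) = f
(r6,c6) = e
(r1,c4) = b
(r1,c6) = g
(r3,c3) = g
(r3,c4) = e
(r3,c6) = b
(r5,c3) = c
(r1,c3) = f

e d f b c g / g e b f d c / d c g e f b / c f e g b d / b g c d e f / f b d c g e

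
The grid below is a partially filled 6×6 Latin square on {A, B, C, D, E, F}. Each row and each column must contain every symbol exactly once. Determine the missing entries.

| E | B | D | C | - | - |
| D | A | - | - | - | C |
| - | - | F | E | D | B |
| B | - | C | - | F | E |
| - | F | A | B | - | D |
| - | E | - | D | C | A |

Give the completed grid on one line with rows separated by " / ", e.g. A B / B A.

E B D C A F / D A E F B C / A C F E D B / B D C A F E / C F A B E D / F E B D C A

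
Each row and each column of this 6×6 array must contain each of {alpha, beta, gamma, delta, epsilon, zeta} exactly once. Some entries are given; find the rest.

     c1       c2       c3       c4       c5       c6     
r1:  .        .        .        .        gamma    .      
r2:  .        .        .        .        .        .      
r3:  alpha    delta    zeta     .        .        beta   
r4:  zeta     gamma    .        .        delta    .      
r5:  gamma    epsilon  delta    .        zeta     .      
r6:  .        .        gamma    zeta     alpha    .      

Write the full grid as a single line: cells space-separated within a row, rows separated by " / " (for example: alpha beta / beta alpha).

Cell (r3,c5): row 3 has {alpha,beta,delta,zeta}; column 5 has {alpha,gamma,delta,zeta} → epsilon.
Cell (r5,c6): row 5 has {gamma,delta,epsilon,zeta}; column 6 has {beta} → alpha.
Cell (r6,c2): row 6 has {alpha,gamma,zeta}; column 2 has {gamma,delta,epsilon} → beta.
Cell (r2,c5): row 2 is empty so far; column 5 has {alpha,gamma,delta,epsilon,zeta} → beta.
Cell (r3,c4): row 3 has {alpha,beta,delta,epsilon,zeta}; column 4 has {zeta} → gamma.
Cell (r4,c6): row 4 has {gamma,delta,zeta}; column 6 has {alpha,beta} → epsilon.
Cell (r5,c4): row 5 has {alpha,gamma,delta,epsilon,zeta}; column 4 has {gamma,zeta} → beta.
Cell (r6,c6): row 6 has {alpha,beta,gamma,zeta}; column 6 has {alpha,beta,epsilon} → delta.
Cell (r1,c6): row 1 has {gamma}; column 6 has {alpha,beta,delta,epsilon} → zeta.
Cell (r2,c6): row 2 has {beta}; column 6 has {alpha,beta,delta,epsilon,zeta} → gamma.
Cell (r4,c4): row 4 has {gamma,delta,epsilon,zeta}; column 4 has {beta,gamma,zeta} → alpha.
Cell (r6,c1): row 6 has {alpha,beta,gamma,delta,zeta}; column 1 has {alpha,gamma,zeta} → epsilon.
Cell (r1,c2): row 1 has {gamma,zeta}; column 2 has {beta,gamma,delta,epsilon} → alpha.
Cell (r2,c1): row 2 has {beta,gamma}; column 1 has {alpha,gamma,epsilon,zeta} → delta.
Cell (r2,c2): row 2 has {beta,gamma,delta}; column 2 has {alpha,beta,gamma,delta,epsilon} → zeta.
Cell (r2,c4): row 2 has {beta,gamma,delta,zeta}; column 4 has {alpha,beta,gamma,zeta} → epsilon.
Cell (r4,c3): row 4 has {alpha,gamma,delta,epsilon,zeta}; column 3 has {gamma,delta,zeta} → beta.
Cell (r1,c1): row 1 has {alpha,gamma,zeta}; column 1 has {alpha,gamma,delta,epsilon,zeta} → beta.
Cell (r1,c3): row 1 has {alpha,beta,gamma,zeta}; column 3 has {beta,gamma,delta,zeta} → epsilon.
Cell (r1,c4): row 1 has {alpha,beta,gamma,epsilon,zeta}; column 4 has {alpha,beta,gamma,epsilon,zeta} → delta.
Cell (r2,c3): row 2 has {beta,gamma,delta,epsilon,zeta}; column 3 has {beta,gamma,delta,epsilon,zeta} → alpha.

beta alpha epsilon delta gamma zeta / delta zeta alpha epsilon beta gamma / alpha delta zeta gamma epsilon beta / zeta gamma beta alpha delta epsilon / gamma epsilon delta beta zeta alpha / epsilon beta gamma zeta alpha delta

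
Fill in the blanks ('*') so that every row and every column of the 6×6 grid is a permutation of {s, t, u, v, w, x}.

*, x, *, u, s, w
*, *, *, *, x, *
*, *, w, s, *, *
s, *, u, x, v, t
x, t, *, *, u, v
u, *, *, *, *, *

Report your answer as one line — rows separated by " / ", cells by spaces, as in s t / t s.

t x v u s w / w s t v x u / v u w s t x / s w u x v t / x t s w u v / u v x t w s

(r3,c5): row 3 has {s,w}; column 5 has {s,u,v,x}, so it must be t.
(r4,c2): row 4 has {s,t,u,v,x}; column 2 has {t,x}, so it must be w.
(r5,c3): row 5 has {t,u,v,x}; column 3 has {u,w}, so it must be s.
(r5,c4): row 5 has {s,t,u,v,x}; column 4 has {s,u,x}, so it must be w.
(r6,c5): row 6 has {u}; column 5 has {s,t,u,v,x}, so it must be w.
(r3,c1): row 3 has {s,t,w}; column 1 has {s,u,x}, so it must be v.
(r3,c2): row 3 has {s,t,v,w}; column 2 has {t,w,x}, so it must be u.
(r3,c6): row 3 has {s,t,u,v,w}; column 6 has {t,v,w}, so it must be x.
(r6,c6): row 6 has {u,w}; column 6 has {t,v,w,x}, so it must be s.
(r1,c1): row 1 has {s,u,w,x}; column 1 has {s,u,v,x}, so it must be t.
(r1,c3): row 1 has {s,t,u,w,x}; column 3 has {s,u,w}, so it must be v.
(r2,c1): row 2 has {x}; column 1 has {s,t,u,v,x}, so it must be w.
(r2,c3): row 2 has {w,x}; column 3 has {s,u,v,w}, so it must be t.
(r2,c4): row 2 has {t,w,x}; column 4 has {s,u,w,x}, so it must be v.
(r2,c6): row 2 has {t,v,w,x}; column 6 has {s,t,v,w,x}, so it must be u.
(r6,c2): row 6 has {s,u,w}; column 2 has {t,u,w,x}, so it must be v.
(r6,c3): row 6 has {s,u,v,w}; column 3 has {s,t,u,v,w}, so it must be x.
(r6,c4): row 6 has {s,u,v,w,x}; column 4 has {s,u,v,w,x}, so it must be t.
(r2,c2): row 2 has {t,u,v,w,x}; column 2 has {t,u,v,w,x}, so it must be s.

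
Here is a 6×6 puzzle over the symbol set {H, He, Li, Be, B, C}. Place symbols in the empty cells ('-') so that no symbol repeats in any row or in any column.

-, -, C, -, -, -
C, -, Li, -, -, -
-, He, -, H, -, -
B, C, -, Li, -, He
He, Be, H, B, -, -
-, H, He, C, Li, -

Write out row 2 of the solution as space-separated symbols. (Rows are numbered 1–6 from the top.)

C B Li Be He H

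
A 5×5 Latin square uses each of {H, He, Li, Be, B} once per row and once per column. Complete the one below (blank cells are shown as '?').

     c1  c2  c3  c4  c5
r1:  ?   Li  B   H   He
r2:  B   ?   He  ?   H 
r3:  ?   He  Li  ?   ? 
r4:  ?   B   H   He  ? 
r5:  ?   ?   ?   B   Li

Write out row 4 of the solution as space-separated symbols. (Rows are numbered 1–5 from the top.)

Li B H He Be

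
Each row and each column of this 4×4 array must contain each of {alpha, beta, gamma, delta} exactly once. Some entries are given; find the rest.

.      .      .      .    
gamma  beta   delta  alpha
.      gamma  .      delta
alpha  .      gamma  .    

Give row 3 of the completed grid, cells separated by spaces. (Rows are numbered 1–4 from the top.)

At row 3, column 1: row 3 has {gamma,delta}; column 1 has {alpha,gamma}; that leaves beta.
At row 3, column 3: row 3 has {beta,gamma,delta}; column 3 has {gamma,delta}; that leaves alpha.

beta gamma alpha delta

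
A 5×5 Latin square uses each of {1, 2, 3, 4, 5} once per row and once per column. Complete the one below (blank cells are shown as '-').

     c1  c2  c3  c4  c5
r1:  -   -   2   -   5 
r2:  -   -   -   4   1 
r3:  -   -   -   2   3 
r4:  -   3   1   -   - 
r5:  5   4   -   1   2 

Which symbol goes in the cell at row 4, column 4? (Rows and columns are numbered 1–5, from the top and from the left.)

5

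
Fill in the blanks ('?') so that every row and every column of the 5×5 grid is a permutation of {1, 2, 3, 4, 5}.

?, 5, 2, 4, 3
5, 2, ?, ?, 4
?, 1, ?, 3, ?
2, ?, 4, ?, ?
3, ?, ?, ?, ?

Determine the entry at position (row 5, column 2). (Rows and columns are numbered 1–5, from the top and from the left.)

At row 1, column 1: row 1 has {2,3,4,5}; column 1 has {2,3,5}; that leaves 1.
At row 2, column 4: row 2 has {2,4,5}; column 4 has {3,4}; that leaves 1.
At row 3, column 1: row 3 has {1,3}; column 1 has {1,2,3,5}; that leaves 4.
At row 3, column 3: row 3 has {1,3,4}; column 3 has {2,4}; that leaves 5.
At row 3, column 5: row 3 has {1,3,4,5}; column 5 has {3,4}; that leaves 2.
At row 4, column 2: row 4 has {2,4}; column 2 has {1,2,5}; that leaves 3.
At row 4, column 4: row 4 has {2,3,4}; column 4 has {1,3,4}; that leaves 5.
At row 4, column 5: row 4 has {2,3,4,5}; column 5 has {2,3,4}; that leaves 1.
At row 5, column 2: row 5 has {3}; column 2 has {1,2,3,5}; that leaves 4.

4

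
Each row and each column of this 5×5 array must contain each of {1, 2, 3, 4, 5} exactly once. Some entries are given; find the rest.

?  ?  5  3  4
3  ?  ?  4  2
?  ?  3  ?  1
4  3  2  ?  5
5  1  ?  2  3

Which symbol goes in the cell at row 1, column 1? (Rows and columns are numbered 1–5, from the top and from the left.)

At row 1, column 2: row 1 has {3,4,5}; column 2 has {1,3}; that leaves 2.
At row 2, column 2: row 2 has {2,3,4}; column 2 has {1,2,3}; that leaves 5.
At row 2, column 3: row 2 has {2,3,4,5}; column 3 has {2,3,5}; that leaves 1.
At row 3, column 1: row 3 has {1,3}; column 1 has {3,4,5}; that leaves 2.
At row 3, column 2: row 3 has {1,2,3}; column 2 has {1,2,3,5}; that leaves 4.
At row 3, column 4: row 3 has {1,2,3,4}; column 4 has {2,3,4}; that leaves 5.
At row 4, column 4: row 4 has {2,3,4,5}; column 4 has {2,3,4,5}; that leaves 1.
At row 5, column 3: row 5 has {1,2,3,5}; column 3 has {1,2,3,5}; that leaves 4.
At row 1, column 1: row 1 has {2,3,4,5}; column 1 has {2,3,4,5}; that leaves 1.

1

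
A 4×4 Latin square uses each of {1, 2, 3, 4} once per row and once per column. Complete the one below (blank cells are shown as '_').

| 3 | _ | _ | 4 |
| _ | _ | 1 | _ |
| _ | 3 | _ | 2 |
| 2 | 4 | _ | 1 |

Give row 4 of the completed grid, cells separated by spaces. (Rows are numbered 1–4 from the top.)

2 4 3 1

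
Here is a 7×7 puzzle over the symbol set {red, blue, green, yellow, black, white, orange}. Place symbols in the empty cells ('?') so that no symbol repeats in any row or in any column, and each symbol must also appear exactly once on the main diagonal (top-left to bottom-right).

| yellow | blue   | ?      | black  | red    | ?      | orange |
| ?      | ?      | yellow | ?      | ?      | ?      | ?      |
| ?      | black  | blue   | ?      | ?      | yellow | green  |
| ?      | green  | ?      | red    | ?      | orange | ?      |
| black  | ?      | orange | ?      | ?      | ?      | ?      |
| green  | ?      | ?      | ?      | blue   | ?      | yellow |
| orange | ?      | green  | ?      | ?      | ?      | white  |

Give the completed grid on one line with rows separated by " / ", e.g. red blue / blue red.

yellow blue white black red green orange / blue orange yellow green white red black / red black blue white orange yellow green / white green black red yellow orange blue / black yellow orange blue green white red / green white red orange blue black yellow / orange red green yellow black blue white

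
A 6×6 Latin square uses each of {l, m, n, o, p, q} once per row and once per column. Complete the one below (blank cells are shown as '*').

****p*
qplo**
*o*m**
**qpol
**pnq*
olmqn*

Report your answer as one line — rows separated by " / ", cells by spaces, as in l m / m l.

n q o l p m / q p l o m n / p o n m l q / m n q p o l / l m p n q o / o l m q n p

row 1 has {p}; column 4 has {m,n,o,p,q} — only l is left for (r1,c4).
row 2 has {l,o,p,q}; column 5 has {n,o,p,q} — only m is left for (r2,c5).
row 2 has {l,m,o,p,q}; column 6 has {l} — only n is left for (r2,c6).
row 3 has {m,o}; column 3 has {l,m,p,q} — only n is left for (r3,c3).
row 3 has {m,n,o}; column 5 has {m,n,o,p,q} — only l is left for (r3,c5).
row 5 has {n,p,q}; column 2 has {l,o,p} — only m is left for (r5,c2).
row 5 has {m,n,p,q}; column 6 has {l,n} — only o is left for (r5,c6).
row 6 has {l,m,n,o,q}; column 6 has {l,n,o} — only p is left for (r6,c6).
row 1 has {l,p}; column 3 has {l,m,n,p,q} — only o is left for (r1,c3).
row 3 has {l,m,n,o}; column 1 has {o,q} — only p is left for (r3,c1).
row 3 has {l,m,n,o,p}; column 6 has {l,n,o,p} — only q is left for (r3,c6).
row 4 has {l,o,p,q}; column 2 has {l,m,o,p} — only n is left for (r4,c2).
row 5 has {m,n,o,p,q}; column 1 has {o,p,q} — only l is left for (r5,c1).
row 1 has {l,o,p}; column 2 has {l,m,n,o,p} — only q is left for (r1,c2).
row 1 has {l,o,p,q}; column 6 has {l,n,o,p,q} — only m is left for (r1,c6).
row 4 has {l,n,o,p,q}; column 1 has {l,o,p,q} — only m is left for (r4,c1).
row 1 has {l,m,o,p,q}; column 1 has {l,m,o,p,q} — only n is left for (r1,c1).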